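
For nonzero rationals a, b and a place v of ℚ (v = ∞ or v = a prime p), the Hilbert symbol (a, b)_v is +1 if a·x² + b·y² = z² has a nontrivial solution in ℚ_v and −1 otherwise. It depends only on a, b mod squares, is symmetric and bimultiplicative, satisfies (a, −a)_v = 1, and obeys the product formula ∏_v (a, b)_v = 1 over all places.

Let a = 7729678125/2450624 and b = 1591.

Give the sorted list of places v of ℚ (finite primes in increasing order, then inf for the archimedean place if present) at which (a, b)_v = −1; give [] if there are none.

Mod squares: a ≡ 20735, b ≡ 1591. Check v ∈ {∞, 2, 3, 5, 11, 13, 29, 37, 43, 59}.
v=3: a=3^8·(≡2), b=3^0·(≡1) mod 3; (2|3)=-1, (1|3)=+1; (−1)^{8·0·1}·(-1)^0·(+1)^8 = +1.
v=29: a=29^1·(≡11), b=29^0·(≡25) mod 29; (11|29)=-1, (25|29)=+1; (−1)^{1·0·14}·(-1)^0·(+1)^1 = +1.
v=59: a=59^-2·(≡20), b=59^0·(≡57) mod 59; (20|59)=+1, (57|59)=+1; (−1)^{-2·0·29}·(+1)^0·(+1)^-2 = +1.
v=∞: 20735 > 0 and 1591 > 0  ⇒  (a,b)_∞ = +1.
v=43: a=43^0·(≡25), b=43^1·(≡37) mod 43; (25|43)=+1, (37|43)=-1; (−1)^{0·1·21}·(+1)^1·(-1)^0 = +1.
v=37: a=37^0·(≡32), b=37^1·(≡6) mod 37; (32|37)=-1, (6|37)=-1; (−1)^{0·1·18}·(-1)^1·(-1)^0 = -1.
v=5: a=5^5·(≡3), b=5^0·(≡1) mod 5; (3|5)=-1, (1|5)=+1; (−1)^{5·0·2}·(-1)^0·(+1)^5 = +1.
v=11: a=11^-1·(≡4), b=11^0·(≡7) mod 11; (4|11)=+1, (7|11)=-1; (−1)^{-1·0·5}·(+1)^0·(-1)^-1 = -1.
v=2: v_2(a)=-6, v_2(b)=0; units ≡ 7, 7 (mod 8); ε·ε+αω+βω = 1·1+-6·0+0·0 ≡ 1  ⇒  (a,b)_2 = -1.
v=13: a=13^1·(≡10), b=13^0·(≡5) mod 13; (10|13)=+1, (5|13)=-1; (−1)^{1·0·6}·(+1)^0·(-1)^1 = -1.
(20735, 1591 / ℚ) ramifies at {2, 11, 13, 37}: a division algebra.

[2, 11, 13, 37]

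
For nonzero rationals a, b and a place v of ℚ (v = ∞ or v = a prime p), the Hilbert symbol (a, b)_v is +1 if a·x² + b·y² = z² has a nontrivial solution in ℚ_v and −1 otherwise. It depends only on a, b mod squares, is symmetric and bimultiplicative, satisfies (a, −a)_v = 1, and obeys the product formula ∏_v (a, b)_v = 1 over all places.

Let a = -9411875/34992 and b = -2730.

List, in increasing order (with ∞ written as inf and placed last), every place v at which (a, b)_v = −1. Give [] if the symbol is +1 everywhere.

[2, 5, 13, inf]

Mod squares: a ≡ -33, b ≡ -2730. Check v ∈ {∞, 2, 3, 5, 7, 11, 13, 37}.
v=7: a=7^0·(≡4), b=7^1·(≡2) mod 7; (4|7)=+1, (2|7)=+1; (−1)^{0·1·3}·(+1)^1·(+1)^0 = +1.
v=5: a=5^4·(≡3), b=5^1·(≡4) mod 5; (3|5)=-1, (4|5)=+1; (−1)^{4·1·2}·(-1)^1·(+1)^4 = -1.
v=3: a=3^-7·(≡1), b=3^1·(≡2) mod 3; (1|3)=+1, (2|3)=-1; (−1)^{-7·1·1}·(+1)^1·(-1)^-7 = +1.
v=11: a=11^1·(≡10), b=11^0·(≡9) mod 11; (10|11)=-1, (9|11)=+1; (−1)^{1·0·5}·(-1)^0·(+1)^1 = +1.
v=∞: -33 < 0 and -2730 < 0  ⇒  (a,b)_∞ = -1.
v=13: a=13^0·(≡11), b=13^1·(≡11) mod 13; (11|13)=-1, (11|13)=-1; (−1)^{0·1·6}·(-1)^1·(-1)^0 = -1.
v=37: a=37^2·(≡3), b=37^0·(≡8) mod 37; (3|37)=+1, (8|37)=-1; (−1)^{2·0·18}·(+1)^0·(-1)^2 = +1.
v=2: v_2(a)=-4, v_2(b)=1; units ≡ 7, 3 (mod 8); ε·ε+αω+βω = 1·1+-4·1+1·0 ≡ 1  ⇒  (a,b)_2 = -1.
Ram(-33, -2730) = {2, 5, 13, ∞}; no ℚ_2-point on the conic.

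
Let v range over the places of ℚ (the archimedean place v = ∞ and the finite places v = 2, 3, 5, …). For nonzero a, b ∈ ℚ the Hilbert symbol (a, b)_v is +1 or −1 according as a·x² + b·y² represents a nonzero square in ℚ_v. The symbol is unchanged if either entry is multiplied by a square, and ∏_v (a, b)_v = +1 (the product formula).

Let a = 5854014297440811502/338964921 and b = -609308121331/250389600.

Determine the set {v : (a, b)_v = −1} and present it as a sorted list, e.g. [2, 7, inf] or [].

[2, 7, 29, 37]

Mod squares: a ≡ 15022, b ≡ -1554. Check v ∈ {∞, 2, 3, 5, 7, 11, 13, 17, 19, 29, 37, 41}.
v=19: a=19^-4·(≡12), b=19^-2·(≡11) mod 19; (12|19)=-1, (11|19)=+1; (−1)^{-4·-2·9}·(-1)^-2·(+1)^-4 = +1.
v=29: a=29^1·(≡9), b=29^0·(≡11) mod 29; (9|29)=+1, (11|29)=-1; (−1)^{1·0·14}·(+1)^0·(-1)^1 = -1.
v=13: a=13^4·(≡11), b=13^4·(≡11) mod 13; (11|13)=-1, (11|13)=-1; (−1)^{4·4·6}·(-1)^4·(-1)^4 = +1.
v=∞: 15022 > 0 and -1554 < 0  ⇒  (a,b)_∞ = +1.
v=5: a=5^0·(≡2), b=5^-2·(≡1) mod 5; (2|5)=-1, (1|5)=+1; (−1)^{0·-2·2}·(-1)^-2·(+1)^0 = +1.
v=17: a=17^-2·(≡14), b=17^-2·(≡10) mod 17; (14|17)=-1, (10|17)=-1; (−1)^{-2·-2·8}·(-1)^-2·(-1)^-2 = +1.
v=41: a=41^2·(≡25), b=41^2·(≡40) mod 41; (25|41)=+1, (40|41)=+1; (−1)^{2·2·20}·(+1)^2·(+1)^2 = +1.
v=37: a=37^3·(≡33), b=37^1·(≡2) mod 37; (33|37)=+1, (2|37)=-1; (−1)^{3·1·18}·(+1)^1·(-1)^3 = -1.
v=3: a=3^-2·(≡1), b=3^-1·(≡1) mod 3; (1|3)=+1, (1|3)=+1; (−1)^{-2·-1·1}·(+1)^-1·(+1)^-2 = +1.
v=7: a=7^3·(≡4), b=7^3·(≡2) mod 7; (4|7)=+1, (2|7)=+1; (−1)^{3·3·3}·(+1)^3·(+1)^3 = -1.
v=11: a=11^2·(≡6), b=11^0·(≡8) mod 11; (6|11)=-1, (8|11)=-1; (−1)^{2·0·5}·(-1)^0·(-1)^2 = +1.
v=2: v_2(a)=1, v_2(b)=-5; units ≡ 7, 7 (mod 8); ε·ε+αω+βω = 1·1+1·0+-5·0 ≡ 1  ⇒  (a,b)_2 = -1.
(15022, -1554 / ℚ) ramifies at {2, 7, 29, 37}: a division algebra.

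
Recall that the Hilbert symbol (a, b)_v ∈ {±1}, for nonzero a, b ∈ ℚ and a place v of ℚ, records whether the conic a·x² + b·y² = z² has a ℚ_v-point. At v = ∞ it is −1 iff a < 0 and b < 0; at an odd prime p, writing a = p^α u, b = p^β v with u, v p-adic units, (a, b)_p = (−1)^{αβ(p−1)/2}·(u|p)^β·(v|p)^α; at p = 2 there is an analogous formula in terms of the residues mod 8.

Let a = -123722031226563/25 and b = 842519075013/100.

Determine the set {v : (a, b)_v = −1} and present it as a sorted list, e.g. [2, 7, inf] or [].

[17, 29, 31, 53]

Mod squares: a ≡ -204929747, b ≡ 6610637. Check v ∈ {∞, 2, 3, 5, 7, 11, 17, 23, 29, 31, 37, 53}.
v=31: a=31^1·(≡28), b=31^0·(≡17) mod 31; (28|31)=+1, (17|31)=-1; (−1)^{1·0·15}·(+1)^0·(-1)^1 = -1.
v=23: a=23^1·(≡4), b=23^1·(≡14) mod 23; (4|23)=+1, (14|23)=-1; (−1)^{1·1·11}·(+1)^1·(-1)^1 = +1.
v=29: a=29^1·(≡2), b=29^1·(≡23) mod 29; (2|29)=-1, (23|29)=+1; (−1)^{1·1·14}·(-1)^1·(+1)^1 = -1.
v=11: a=11^1·(≡6), b=11^1·(≡1) mod 11; (6|11)=-1, (1|11)=+1; (−1)^{1·1·5}·(-1)^1·(+1)^1 = +1.
v=∞: -204929747 < 0 and 6610637 > 0  ⇒  (a,b)_∞ = +1.
v=37: a=37^2·(≡11), b=37^0·(≡23) mod 37; (11|37)=+1, (23|37)=-1; (−1)^{2·0·18}·(+1)^0·(-1)^2 = +1.
v=5: a=5^-2·(≡2), b=5^-2·(≡2) mod 5; (2|5)=-1, (2|5)=-1; (−1)^{-2·-2·2}·(-1)^-2·(-1)^-2 = +1.
v=2: v_2(a)=0, v_2(b)=-2; units ≡ 5, 5 (mod 8); ε·ε+αω+βω = 0·0+0·1+-2·1 ≡ 0  ⇒  (a,b)_2 = +1.
v=7: a=7^2·(≡5), b=7^2·(≡3) mod 7; (5|7)=-1, (3|7)=-1; (−1)^{2·2·3}·(-1)^2·(-1)^2 = +1.
v=3: a=3^2·(≡1), b=3^2·(≡2) mod 3; (1|3)=+1, (2|3)=-1; (−1)^{2·2·1}·(+1)^2·(-1)^2 = +1.
v=17: a=17^1·(≡9), b=17^3·(≡10) mod 17; (9|17)=+1, (10|17)=-1; (−1)^{1·3·8}·(+1)^3·(-1)^1 = -1.
v=53: a=53^1·(≡42), b=53^1·(≡18) mod 53; (42|53)=+1, (18|53)=-1; (−1)^{1·1·26}·(+1)^1·(-1)^1 = -1.
Ram(-204929747, 6610637) = {17, 29, 31, 53}; no ℚ_17-point on the conic.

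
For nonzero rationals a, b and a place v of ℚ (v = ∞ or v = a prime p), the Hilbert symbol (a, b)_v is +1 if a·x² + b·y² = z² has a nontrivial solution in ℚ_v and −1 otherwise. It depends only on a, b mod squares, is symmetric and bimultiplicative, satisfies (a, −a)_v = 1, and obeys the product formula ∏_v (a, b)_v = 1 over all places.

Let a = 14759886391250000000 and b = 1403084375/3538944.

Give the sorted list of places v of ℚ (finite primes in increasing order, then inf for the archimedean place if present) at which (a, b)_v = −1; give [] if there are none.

[2, 3, 7, 11, 13, 17]

Mod squares: a ≡ 34034, b ≡ 5610. Check v ∈ {∞, 2, 3, 5, 7, 11, 13, 17}.
v=17: a=17^3·(≡15), b=17^1·(≡7) mod 17; (15|17)=+1, (7|17)=-1; (−1)^{3·1·8}·(+1)^1·(-1)^3 = -1.
v=5: a=5^10·(≡4), b=5^5·(≡3) mod 5; (4|5)=+1, (3|5)=-1; (−1)^{10·5·2}·(+1)^5·(-1)^10 = +1.
v=11: a=11^1·(≡1), b=11^1·(≡9) mod 11; (1|11)=+1, (9|11)=+1; (−1)^{1·1·5}·(+1)^1·(+1)^1 = -1.
v=7: a=7^5·(≡2), b=7^4·(≡5) mod 7; (2|7)=+1, (5|7)=-1; (−1)^{5·4·3}·(+1)^4·(-1)^5 = -1.
v=2: v_2(a)=7, v_2(b)=-17; units ≡ 1, 5 (mod 8); ε·ε+αω+βω = 0·0+7·1+-17·0 ≡ 1  ⇒  (a,b)_2 = -1.
v=13: a=13^1·(≡5), b=13^0·(≡5) mod 13; (5|13)=-1, (5|13)=-1; (−1)^{1·0·6}·(-1)^0·(-1)^1 = -1.
v=3: a=3^0·(≡2), b=3^-3·(≡1) mod 3; (2|3)=-1, (1|3)=+1; (−1)^{0·-3·1}·(-1)^-3·(+1)^0 = -1.
v=∞: 34034 > 0 and 5610 > 0  ⇒  (a,b)_∞ = +1.
|Ram(34034, 5610)| = 6, even; anisotropic at {2, 3, 7, 11, 13, 17}.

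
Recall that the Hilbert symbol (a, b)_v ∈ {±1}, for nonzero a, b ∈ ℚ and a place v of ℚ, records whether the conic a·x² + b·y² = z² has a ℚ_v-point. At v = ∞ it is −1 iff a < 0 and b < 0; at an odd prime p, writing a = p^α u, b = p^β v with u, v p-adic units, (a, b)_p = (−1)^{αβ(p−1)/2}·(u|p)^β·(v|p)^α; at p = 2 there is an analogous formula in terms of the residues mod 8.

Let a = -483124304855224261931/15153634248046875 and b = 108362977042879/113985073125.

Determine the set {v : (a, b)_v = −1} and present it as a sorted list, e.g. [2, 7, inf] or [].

[2, 3, 11, 37]

Mod squares: a ≡ -2553, b ≡ 2387. Check v ∈ {∞, 2, 3, 5, 7, 11, 13, 19, 23, 31, 37}.
v=7: a=7^-2·(≡2), b=7^-1·(≡6) mod 7; (2|7)=+1, (6|7)=-1; (−1)^{-2·-1·3}·(+1)^-1·(-1)^-2 = +1.
v=19: a=19^-4·(≡2), b=19^-2·(≡14) mod 19; (2|19)=-1, (14|19)=-1; (−1)^{-4·-2·9}·(-1)^-2·(-1)^-4 = +1.
v=11: a=11^0·(≡10), b=11^-1·(≡8) mod 11; (10|11)=-1, (8|11)=-1; (−1)^{0·-1·5}·(-1)^-1·(-1)^0 = -1.
v=23: a=23^3·(≡9), b=23^2·(≡16) mod 23; (9|23)=+1, (16|23)=+1; (−1)^{3·2·11}·(+1)^2·(+1)^3 = +1.
v=2: v_2(a)=0, v_2(b)=0; units ≡ 7, 3 (mod 8); ε·ε+αω+βω = 1·1+0·1+0·0 ≡ 1  ⇒  (a,b)_2 = -1.
v=3: a=3^-5·(≡1), b=3^-8·(≡2) mod 3; (1|3)=+1, (2|3)=-1; (−1)^{-5·-8·1}·(+1)^-8·(-1)^-5 = -1.
v=31: a=31^2·(≡8), b=31^1·(≡11) mod 31; (8|31)=+1, (11|31)=-1; (−1)^{2·1·15}·(+1)^1·(-1)^2 = +1.
v=13: a=13^8·(≡11), b=13^6·(≡11) mod 13; (11|13)=-1, (11|13)=-1; (−1)^{8·6·6}·(-1)^6·(-1)^8 = +1.
v=5: a=5^-10·(≡2), b=5^-4·(≡2) mod 5; (2|5)=-1, (2|5)=-1; (−1)^{-10·-4·2}·(-1)^-4·(-1)^-10 = +1.
v=∞: -2553 < 0 and 2387 > 0  ⇒  (a,b)_∞ = +1.
v=37: a=37^3·(≡2), b=37^2·(≡14) mod 37; (2|37)=-1, (14|37)=-1; (−1)^{3·2·18}·(-1)^2·(-1)^3 = -1.
Ram(-2553, 2387) = {2, 3, 11, 37}; no ℚ_2-point on the conic.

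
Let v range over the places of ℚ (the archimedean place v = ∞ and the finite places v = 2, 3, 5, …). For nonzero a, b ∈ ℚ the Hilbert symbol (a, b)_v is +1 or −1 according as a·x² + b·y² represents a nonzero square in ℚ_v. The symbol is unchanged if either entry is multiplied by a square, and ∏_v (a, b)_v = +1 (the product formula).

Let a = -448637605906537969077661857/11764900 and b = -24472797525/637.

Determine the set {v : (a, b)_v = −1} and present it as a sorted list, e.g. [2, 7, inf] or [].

[2, inf]

(a, b) ≡ (-3553, -96577) mod (ℚ^×)²; places V = {2, 3, 5, 7, 11, 13, 17, 19, 23, ∞}.
(a,b)_17: α=3, u≡14; β=1, v≡10 (mod 17); (14|17)=-1, (10|17)=-1; sign (−1)^0·-1^1·-1^3 = +1.
(a,b)_11: α=13, u≡7; β=4, v≡9 (mod 11); (7|11)=-1, (9|11)=+1; sign (−1)^0·-1^4·+1^13 = +1.
(a,b)_7: α=-6, u≡6; β=-2, v≡1 (mod 7); (6|7)=-1, (1|7)=+1; sign (−1)^0·-1^-2·+1^-6 = +1.
(a,b)_5: α=-2, u≡3; β=2, v≡2 (mod 5); (3|5)=-1, (2|5)=-1; sign (−1)^0·-1^2·-1^-2 = +1.
(a,b)_3: α=6, u≡2; β=2, v≡2 (mod 3); (2|3)=-1, (2|3)=-1; sign (−1)^0·-1^2·-1^6 = +1.
(a,b)_13: α=0, u≡3; β=-1, v≡11 (mod 13); (3|13)=+1, (11|13)=-1; sign (−1)^0·+1^-1·-1^0 = +1.
(a,b)_23: α=2, u≡3; β=1, v≡17 (mod 23); (3|23)=+1, (17|23)=-1; sign (−1)^0·+1^1·-1^2 = +1.
(a,b)_∞: sgn(-3553)=−, sgn(-96577)=−, so -1.
(a,b)_2: α=-2, β=0; u≡7, v≡7 (mod 8); ε(u)ε(v)=1·1, αω(v)=-2·0, βω(u)=0·0; sum ≡ 1  ⇒  -1.
(a,b)_19: α=3, u≡18; β=1, v≡4 (mod 19); (18|19)=-1, (4|19)=+1; sign (−1)^1·-1^1·+1^3 = +1.
(-3553, -96577 / ℚ) ramifies at {2, ∞}: a division algebra.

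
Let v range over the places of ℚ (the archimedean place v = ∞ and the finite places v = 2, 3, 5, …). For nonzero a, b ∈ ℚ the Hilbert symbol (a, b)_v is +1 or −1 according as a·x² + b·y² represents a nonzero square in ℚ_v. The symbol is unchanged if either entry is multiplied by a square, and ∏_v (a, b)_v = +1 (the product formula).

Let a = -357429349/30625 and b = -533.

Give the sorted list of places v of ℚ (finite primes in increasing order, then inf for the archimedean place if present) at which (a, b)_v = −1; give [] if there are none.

Mod squares: a ≡ -589, b ≡ -533. Check v ∈ {∞, 2, 5, 7, 13, 19, 31, 41}.
v=19: a=19^3·(≡17), b=19^0·(≡18) mod 19; (17|19)=+1, (18|19)=-1; (−1)^{3·0·9}·(+1)^0·(-1)^3 = -1.
v=2: v_2(a)=0, v_2(b)=0; units ≡ 3, 3 (mod 8); ε·ε+αω+βω = 1·1+0·1+0·1 ≡ 1  ⇒  (a,b)_2 = -1.
v=13: a=13^0·(≡10), b=13^1·(≡11) mod 13; (10|13)=+1, (11|13)=-1; (−1)^{0·1·6}·(+1)^1·(-1)^0 = +1.
v=∞: -589 < 0 and -533 < 0  ⇒  (a,b)_∞ = -1.
v=31: a=31^1·(≡29), b=31^0·(≡25) mod 31; (29|31)=-1, (25|31)=+1; (−1)^{1·0·15}·(-1)^0·(+1)^1 = +1.
v=7: a=7^-2·(≡5), b=7^0·(≡6) mod 7; (5|7)=-1, (6|7)=-1; (−1)^{-2·0·3}·(-1)^0·(-1)^-2 = +1.
v=5: a=5^-4·(≡4), b=5^0·(≡2) mod 5; (4|5)=+1, (2|5)=-1; (−1)^{-4·0·2}·(+1)^0·(-1)^-4 = +1.
v=41: a=41^2·(≡22), b=41^1·(≡28) mod 41; (22|41)=-1, (28|41)=-1; (−1)^{2·1·20}·(-1)^1·(-1)^2 = -1.
Ram(-589, -533) = {2, 19, 41, ∞}; no ℚ_2-point on the conic.

[2, 19, 41, inf]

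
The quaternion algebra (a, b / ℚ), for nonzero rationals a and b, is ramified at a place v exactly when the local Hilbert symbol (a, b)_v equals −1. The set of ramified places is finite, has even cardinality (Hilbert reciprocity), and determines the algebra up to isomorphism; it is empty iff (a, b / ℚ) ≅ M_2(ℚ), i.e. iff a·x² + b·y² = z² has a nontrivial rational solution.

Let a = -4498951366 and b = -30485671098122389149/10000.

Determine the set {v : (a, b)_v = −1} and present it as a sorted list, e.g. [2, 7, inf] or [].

[2, 7, 29, inf]

Mod squares: a ≡ -646, b ≡ -50141. Check v ∈ {∞, 2, 3, 5, 7, 11, 13, 17, 19, 23, 29}.
v=2: v_2(a)=1, v_2(b)=-4; units ≡ 5, 3 (mod 8); ε·ε+αω+βω = 0·1+1·1+-4·1 ≡ 1  ⇒  (a,b)_2 = -1.
v=11: a=11^0·(≡3), b=11^2·(≡8) mod 11; (3|11)=+1, (8|11)=-1; (−1)^{0·2·5}·(+1)^2·(-1)^0 = +1.
v=7: a=7^2·(≡5), b=7^5·(≡3) mod 7; (5|7)=-1, (3|7)=-1; (−1)^{2·5·3}·(-1)^5·(-1)^2 = -1.
v=23: a=23^0·(≡20), b=23^2·(≡5) mod 23; (20|23)=-1, (5|23)=-1; (−1)^{0·2·11}·(-1)^2·(-1)^0 = +1.
v=17: a=17^1·(≡4), b=17^2·(≡8) mod 17; (4|17)=+1, (8|17)=+1; (−1)^{1·2·8}·(+1)^2·(+1)^1 = +1.
v=∞: -646 < 0 and -50141 < 0  ⇒  (a,b)_∞ = -1.
v=19: a=19^1·(≡16), b=19^1·(≡3) mod 19; (16|19)=+1, (3|19)=-1; (−1)^{1·1·9}·(+1)^1·(-1)^1 = +1.
v=13: a=13^2·(≡9), b=13^3·(≡1) mod 13; (9|13)=+1, (1|13)=+1; (−1)^{2·3·6}·(+1)^3·(+1)^2 = +1.
v=29: a=29^2·(≡17), b=29^1·(≡2) mod 29; (17|29)=-1, (2|29)=-1; (−1)^{2·1·14}·(-1)^1·(-1)^2 = -1.
v=3: a=3^0·(≡2), b=3^4·(≡1) mod 3; (2|3)=-1, (1|3)=+1; (−1)^{0·4·1}·(-1)^4·(+1)^0 = +1.
v=5: a=5^0·(≡4), b=5^-4·(≡1) mod 5; (4|5)=+1, (1|5)=+1; (−1)^{0·-4·2}·(+1)^-4·(+1)^0 = +1.
(-646, -50141 / ℚ) ramifies at {2, 7, 29, ∞}: a division algebra.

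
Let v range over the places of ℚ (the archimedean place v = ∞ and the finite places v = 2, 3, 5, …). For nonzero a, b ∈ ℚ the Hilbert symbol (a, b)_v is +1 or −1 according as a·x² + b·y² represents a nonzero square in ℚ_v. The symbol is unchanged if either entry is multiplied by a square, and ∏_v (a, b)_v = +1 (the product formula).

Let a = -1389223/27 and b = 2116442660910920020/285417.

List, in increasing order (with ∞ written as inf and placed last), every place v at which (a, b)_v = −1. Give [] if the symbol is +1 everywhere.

(a, b) ≡ (-14421, 26565) mod (ℚ^×)²; places V = {2, 3, 5, 7, 11, 17, 19, 23, 29, 31, ∞}.
(a,b)_19: α=1, u≡16; β=2, v≡10 (mod 19); (16|19)=+1, (10|19)=-1; sign (−1)^0·+1^2·-1^1 = -1.
(a,b)_5: α=0, u≡1; β=1, v≡2 (mod 5); (1|5)=+1, (2|5)=-1; sign (−1)^0·+1^1·-1^0 = +1.
(a,b)_∞: sgn(-14421)=−, sgn(26565)=+, so +1.
(a,b)_3: α=-3, u≡2; β=-3, v≡2 (mod 3); (2|3)=-1, (2|3)=-1; sign (−1)^1·-1^-3·-1^-3 = -1.
(a,b)_11: α=1, u≡4; β=-1, v≡7 (mod 11); (4|11)=+1, (7|11)=-1; sign (−1)^1·+1^-1·-1^1 = +1.
(a,b)_23: α=1, u≡5; β=3, v≡14 (mod 23); (5|23)=-1, (14|23)=-1; sign (−1)^1·-1^3·-1^1 = -1.
(a,b)_31: α=0, u≡5; β=-2, v≡15 (mod 31); (5|31)=+1, (15|31)=-1; sign (−1)^0·+1^-2·-1^0 = +1.
(a,b)_7: α=0, u≡3; β=3, v≡2 (mod 7); (3|7)=-1, (2|7)=+1; sign (−1)^0·-1^3·+1^0 = -1.
(a,b)_2: α=0, β=2; u≡3, v≡5 (mod 8); ε(u)ε(v)=1·0, αω(v)=0·1, βω(u)=2·1; sum ≡ 0  ⇒  +1.
(a,b)_17: α=2, u≡14; β=4, v≡14 (mod 17); (14|17)=-1, (14|17)=-1; sign (−1)^0·-1^4·-1^2 = +1.
(a,b)_29: α=0, u≡18; β=2, v≡7 (mod 29); (18|29)=-1, (7|29)=+1; sign (−1)^0·-1^2·+1^0 = +1.
(-14421, 26565 / ℚ) ramifies at {3, 7, 19, 23}: a division algebra.

[3, 7, 19, 23]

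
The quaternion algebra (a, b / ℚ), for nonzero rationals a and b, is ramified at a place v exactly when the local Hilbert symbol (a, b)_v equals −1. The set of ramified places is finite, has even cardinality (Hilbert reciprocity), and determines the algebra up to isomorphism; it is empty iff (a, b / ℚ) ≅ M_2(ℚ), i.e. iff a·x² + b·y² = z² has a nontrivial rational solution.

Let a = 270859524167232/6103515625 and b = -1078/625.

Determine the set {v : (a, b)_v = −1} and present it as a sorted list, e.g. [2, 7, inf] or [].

(a, b) ≡ (273, -22) mod (ℚ^×)²; places V = {2, 3, 5, 7, 11, 13, ∞}.
(a,b)_3: α=3, u≡1; β=0, v≡2 (mod 3); (1|3)=+1, (2|3)=-1; sign (−1)^0·+1^0·-1^3 = -1.
(a,b)_11: α=4, u≡5; β=1, v≡5 (mod 11); (5|11)=+1, (5|11)=+1; sign (−1)^0·+1^1·+1^4 = +1.
(a,b)_∞: sgn(273)=+, sgn(-22)=−, so +1.
(a,b)_2: α=6, β=1; u≡1, v≡5 (mod 8); ε(u)ε(v)=0·0, αω(v)=6·1, βω(u)=1·0; sum ≡ 0  ⇒  +1.
(a,b)_7: α=7, u≡1; β=2, v≡3 (mod 7); (1|7)=+1, (3|7)=-1; sign (−1)^0·+1^2·-1^7 = -1.
(a,b)_5: α=-14, u≡2; β=-4, v≡2 (mod 5); (2|5)=-1, (2|5)=-1; sign (−1)^0·-1^-4·-1^-14 = +1.
(a,b)_13: α=1, u≡5; β=0, v≡1 (mod 13); (5|13)=-1, (1|13)=+1; sign (−1)^0·-1^0·+1^1 = +1.
Ram(273, -22) = {3, 7}; no ℚ_3-point on the conic.

[3, 7]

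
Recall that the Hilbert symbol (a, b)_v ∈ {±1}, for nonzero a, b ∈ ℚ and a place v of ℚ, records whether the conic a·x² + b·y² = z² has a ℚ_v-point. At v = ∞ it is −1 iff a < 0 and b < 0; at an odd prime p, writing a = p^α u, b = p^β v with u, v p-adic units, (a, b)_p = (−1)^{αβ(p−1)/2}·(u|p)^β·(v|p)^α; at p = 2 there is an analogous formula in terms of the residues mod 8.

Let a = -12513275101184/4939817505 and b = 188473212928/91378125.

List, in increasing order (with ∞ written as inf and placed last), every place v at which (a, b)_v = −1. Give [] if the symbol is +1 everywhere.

[3, 5, 7, 13]

Mod squares: a ≡ -23205, b ≡ 85085. Check v ∈ {∞, 2, 3, 5, 7, 11, 13, 17, 19}.
v=5: a=5^-1·(≡1), b=5^-5·(≡3) mod 5; (1|5)=+1, (3|5)=-1; (−1)^{-1·-5·2}·(+1)^-5·(-1)^-1 = -1.
v=∞: -23205 < 0 and 85085 > 0  ⇒  (a,b)_∞ = +1.
v=11: a=11^2·(≡9), b=11^1·(≡7) mod 11; (9|11)=+1, (7|11)=-1; (−1)^{2·1·5}·(+1)^1·(-1)^2 = +1.
v=2: v_2(a)=14, v_2(b)=16; units ≡ 3, 5 (mod 8); ε·ε+αω+βω = 1·0+14·1+16·1 ≡ 0  ⇒  (a,b)_2 = +1.
v=19: a=19^-6·(≡15), b=19^-2·(≡10) mod 19; (15|19)=-1, (10|19)=-1; (−1)^{-6·-2·9}·(-1)^-2·(-1)^-6 = +1.
v=3: a=3^-1·(≡2), b=3^-4·(≡2) mod 3; (2|3)=-1, (2|3)=-1; (−1)^{-1·-4·1}·(-1)^-4·(-1)^-1 = -1.
v=13: a=13^5·(≡12), b=13^3·(≡2) mod 13; (12|13)=+1, (2|13)=-1; (−1)^{5·3·6}·(+1)^3·(-1)^5 = -1.
v=17: a=17^1·(≡14), b=17^1·(≡5) mod 17; (14|17)=-1, (5|17)=-1; (−1)^{1·1·8}·(-1)^1·(-1)^1 = +1.
v=7: a=7^-1·(≡3), b=7^1·(≡3) mod 7; (3|7)=-1, (3|7)=-1; (−1)^{-1·1·3}·(-1)^1·(-1)^-1 = -1.
|Ram(-23205, 85085)| = 4, even; anisotropic at {3, 5, 7, 13}.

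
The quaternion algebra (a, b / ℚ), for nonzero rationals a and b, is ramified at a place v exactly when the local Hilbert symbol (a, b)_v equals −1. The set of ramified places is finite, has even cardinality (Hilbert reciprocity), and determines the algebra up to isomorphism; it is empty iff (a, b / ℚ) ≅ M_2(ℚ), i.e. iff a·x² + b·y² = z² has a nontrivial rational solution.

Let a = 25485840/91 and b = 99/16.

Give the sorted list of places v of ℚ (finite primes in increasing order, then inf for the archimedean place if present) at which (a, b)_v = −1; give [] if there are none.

[2, 11, 13, 23]

(a, b) ≡ (198835, 11) mod (ℚ^×)²; places V = {2, 3, 5, 7, 11, 13, 19, 23, ∞}.
(a,b)_19: α=1, u≡10; β=0, v≡5 (mod 19); (10|19)=-1, (5|19)=+1; sign (−1)^0·-1^0·+1^1 = +1.
(a,b)_5: α=1, u≡3; β=0, v≡4 (mod 5); (3|5)=-1, (4|5)=+1; sign (−1)^0·-1^0·+1^1 = +1.
(a,b)_7: α=-1, u≡5; β=0, v≡4 (mod 7); (5|7)=-1, (4|7)=+1; sign (−1)^0·-1^0·+1^-1 = +1.
(a,b)_23: α=1, u≡14; β=0, v≡22 (mod 23); (14|23)=-1, (22|23)=-1; sign (−1)^0·-1^0·-1^1 = -1.
(a,b)_2: α=4, β=-4; u≡3, v≡3 (mod 8); ε(u)ε(v)=1·1, αω(v)=4·1, βω(u)=-4·1; sum ≡ 1  ⇒  -1.
(a,b)_13: α=-1, u≡6; β=0, v≡7 (mod 13); (6|13)=-1, (7|13)=-1; sign (−1)^0·-1^0·-1^-1 = -1.
(a,b)_3: α=6, u≡1; β=2, v≡2 (mod 3); (1|3)=+1, (2|3)=-1; sign (−1)^0·+1^2·-1^6 = +1.
(a,b)_11: α=0, u≡2; β=1, v≡4 (mod 11); (2|11)=-1, (4|11)=+1; sign (−1)^0·-1^1·+1^0 = -1.
(a,b)_∞: sgn(198835)=+, sgn(11)=+, so +1.
(198835, 11 / ℚ) ramifies at {2, 11, 13, 23}: a division algebra.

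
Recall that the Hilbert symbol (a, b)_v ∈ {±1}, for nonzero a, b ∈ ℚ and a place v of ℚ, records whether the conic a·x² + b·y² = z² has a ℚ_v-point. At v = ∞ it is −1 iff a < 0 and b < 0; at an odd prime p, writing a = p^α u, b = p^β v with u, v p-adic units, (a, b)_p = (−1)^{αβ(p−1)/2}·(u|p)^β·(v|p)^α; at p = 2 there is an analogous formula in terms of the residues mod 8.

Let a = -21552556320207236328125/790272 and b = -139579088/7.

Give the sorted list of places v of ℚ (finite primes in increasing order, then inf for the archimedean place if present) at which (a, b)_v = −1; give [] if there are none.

[11, inf]

Mod squares: a ≡ -203, b ≡ -72611. Check v ∈ {∞, 2, 3, 5, 7, 11, 23, 29, 41}.
v=5: a=5^10·(≡2), b=5^0·(≡1) mod 5; (2|5)=-1, (1|5)=+1; (−1)^{10·0·2}·(-1)^0·(+1)^10 = +1.
v=41: a=41^2·(≡8), b=41^1·(≡33) mod 41; (8|41)=+1, (33|41)=+1; (−1)^{2·1·20}·(+1)^1·(+1)^2 = +1.
v=∞: -203 < 0 and -72611 < 0  ⇒  (a,b)_∞ = -1.
v=7: a=7^-3·(≡5), b=7^-1·(≡2) mod 7; (5|7)=-1, (2|7)=+1; (−1)^{-3·-1·3}·(-1)^-1·(+1)^-3 = +1.
v=3: a=3^-2·(≡1), b=3^0·(≡1) mod 3; (1|3)=+1, (1|3)=+1; (−1)^{-2·0·1}·(+1)^0·(+1)^-2 = +1.
v=23: a=23^2·(≡4), b=23^1·(≡21) mod 23; (4|23)=+1, (21|23)=-1; (−1)^{2·1·11}·(+1)^1·(-1)^2 = +1.
v=2: v_2(a)=-8, v_2(b)=4; units ≡ 5, 5 (mod 8); ε·ε+αω+βω = 0·0+-8·1+4·1 ≡ 0  ⇒  (a,b)_2 = +1.
v=29: a=29^5·(≡16), b=29^2·(≡4) mod 29; (16|29)=+1, (4|29)=+1; (−1)^{5·2·14}·(+1)^2·(+1)^5 = +1.
v=11: a=11^2·(≡2), b=11^1·(≡6) mod 11; (2|11)=-1, (6|11)=-1; (−1)^{2·1·5}·(-1)^1·(-1)^2 = -1.
|Ram(-203, -72611)| = 2, even; anisotropic at {11, ∞}.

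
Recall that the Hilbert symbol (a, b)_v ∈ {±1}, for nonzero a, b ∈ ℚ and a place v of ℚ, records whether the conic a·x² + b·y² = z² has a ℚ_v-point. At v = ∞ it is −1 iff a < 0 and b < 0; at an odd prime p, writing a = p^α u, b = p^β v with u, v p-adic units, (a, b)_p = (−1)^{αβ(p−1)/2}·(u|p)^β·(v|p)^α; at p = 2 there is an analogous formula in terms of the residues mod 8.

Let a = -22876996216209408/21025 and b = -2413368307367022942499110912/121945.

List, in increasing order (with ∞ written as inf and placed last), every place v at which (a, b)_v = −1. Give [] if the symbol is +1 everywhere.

[3, 5, 29, inf]

(a, b) ≡ (-3, -39585) mod (ℚ^×)²; places V = {2, 3, 5, 7, 13, 17, 19, 29, ∞}.
(a,b)_19: α=0, u≡5; β=2, v≡1 (mod 19); (5|19)=+1, (1|19)=+1; sign (−1)^0·+1^2·+1^0 = +1.
(a,b)_5: α=-2, u≡2; β=-1, v≡2 (mod 5); (2|5)=-1, (2|5)=-1; sign (−1)^0·-1^-1·-1^-2 = -1.
(a,b)_2: α=14, β=30; u≡5, v≡7 (mod 8); ε(u)ε(v)=0·1, αω(v)=14·0, βω(u)=30·1; sum ≡ 0  ⇒  +1.
(a,b)_∞: sgn(-3)=−, sgn(-39585)=−, so -1.
(a,b)_13: α=2, u≡1; β=3, v≡3 (mod 13); (1|13)=+1, (3|13)=+1; sign (−1)^0·+1^3·+1^2 = +1.
(a,b)_29: α=-2, u≡26; β=-3, v≡21 (mod 29); (26|29)=-1, (21|29)=-1; sign (−1)^0·-1^-3·-1^-2 = -1.
(a,b)_3: α=5, u≡2; β=5, v≡2 (mod 3); (2|3)=-1, (2|3)=-1; sign (−1)^1·-1^5·-1^5 = -1.
(a,b)_17: α=2, u≡11; β=2, v≡1 (mod 17); (11|17)=-1, (1|17)=+1; sign (−1)^0·-1^2·+1^2 = +1.
(a,b)_7: α=6, u≡4; β=9, v≡1 (mod 7); (4|7)=+1, (1|7)=+1; sign (−1)^0·+1^9·+1^6 = +1.
(-3, -39585 / ℚ) ramifies at {3, 5, 29, ∞}: a division algebra.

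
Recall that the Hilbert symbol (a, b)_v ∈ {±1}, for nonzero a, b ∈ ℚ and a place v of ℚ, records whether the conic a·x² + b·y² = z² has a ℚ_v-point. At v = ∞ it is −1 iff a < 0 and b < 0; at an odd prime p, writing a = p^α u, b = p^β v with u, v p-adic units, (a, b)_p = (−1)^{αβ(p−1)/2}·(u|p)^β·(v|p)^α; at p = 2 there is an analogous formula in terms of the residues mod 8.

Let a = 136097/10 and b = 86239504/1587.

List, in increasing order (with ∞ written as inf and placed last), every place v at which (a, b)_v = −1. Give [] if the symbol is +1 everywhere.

Mod squares: a ≡ 3770, b ≡ 19227. Check v ∈ {∞, 2, 3, 5, 13, 17, 19, 23, 29}.
v=13: a=13^1·(≡3), b=13^1·(≡12) mod 13; (3|13)=+1, (12|13)=+1; (−1)^{1·1·6}·(+1)^1·(+1)^1 = +1.
v=5: a=5^-1·(≡1), b=5^0·(≡2) mod 5; (1|5)=+1, (2|5)=-1; (−1)^{-1·0·2}·(+1)^0·(-1)^-1 = -1.
v=19: a=19^2·(≡13), b=19^0·(≡10) mod 19; (13|19)=-1, (10|19)=-1; (−1)^{2·0·9}·(-1)^0·(-1)^2 = +1.
v=29: a=29^1·(≡14), b=29^3·(≡22) mod 29; (14|29)=-1, (22|29)=+1; (−1)^{1·3·14}·(-1)^3·(+1)^1 = -1.
v=∞: 3770 > 0 and 19227 > 0  ⇒  (a,b)_∞ = +1.
v=17: a=17^0·(≡8), b=17^1·(≡13) mod 17; (8|17)=+1, (13|17)=+1; (−1)^{0·1·8}·(+1)^1·(+1)^0 = +1.
v=3: a=3^0·(≡2), b=3^-1·(≡1) mod 3; (2|3)=-1, (1|3)=+1; (−1)^{0·-1·1}·(-1)^-1·(+1)^0 = -1.
v=2: v_2(a)=-1, v_2(b)=4; units ≡ 5, 3 (mod 8); ε·ε+αω+βω = 0·1+-1·1+4·1 ≡ 1  ⇒  (a,b)_2 = -1.
v=23: a=23^0·(≡19), b=23^-2·(≡5) mod 23; (19|23)=-1, (5|23)=-1; (−1)^{0·-2·11}·(-1)^-2·(-1)^0 = +1.
Ram(3770, 19227) = {2, 3, 5, 29}; no ℚ_2-point on the conic.

[2, 3, 5, 29]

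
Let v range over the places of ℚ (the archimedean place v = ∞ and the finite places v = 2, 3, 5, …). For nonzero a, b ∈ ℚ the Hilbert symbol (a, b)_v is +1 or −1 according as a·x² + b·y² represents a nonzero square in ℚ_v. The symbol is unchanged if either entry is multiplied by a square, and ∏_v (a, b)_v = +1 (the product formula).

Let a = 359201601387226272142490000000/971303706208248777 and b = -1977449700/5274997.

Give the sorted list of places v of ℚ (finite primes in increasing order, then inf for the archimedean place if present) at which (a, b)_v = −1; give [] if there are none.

(a, b) ≡ (570570, -741) mod (ℚ^×)²; places V = {2, 3, 5, 7, 11, 13, 19, 23, 31, 53, ∞}.
(a,b)_3: α=-3, u≡2; β=1, v≡2 (mod 3); (2|3)=-1, (2|3)=-1; sign (−1)^1·-1^1·-1^-3 = -1.
(a,b)_2: α=7, β=2; u≡5, v≡3 (mod 8); ε(u)ε(v)=0·1, αω(v)=7·1, βω(u)=2·1; sum ≡ 1  ⇒  -1.
(a,b)_19: α=5, u≡12; β=3, v≡15 (mod 19); (12|19)=-1, (15|19)=-1; sign (−1)^1·-1^3·-1^5 = -1.
(a,b)_7: α=-13, u≡1; β=-4, v≡2 (mod 7); (1|7)=+1, (2|7)=+1; sign (−1)^0·+1^-4·+1^-13 = +1.
(a,b)_23: α=2, u≡18; β=0, v≡3 (mod 23); (18|23)=+1, (3|23)=+1; sign (−1)^0·+1^0·+1^2 = +1.
(a,b)_13: α=-5, u≡5; β=-3, v≡11 (mod 13); (5|13)=-1, (11|13)=-1; sign (−1)^0·-1^-3·-1^-5 = +1.
(a,b)_5: α=7, u≡1; β=2, v≡1 (mod 5); (1|5)=+1, (1|5)=+1; sign (−1)^0·+1^2·+1^7 = +1.
(a,b)_∞: sgn(570570)=+, sgn(-741)=−, so +1.
(a,b)_31: α=6, u≡22; β=2, v≡3 (mod 31); (22|31)=-1, (3|31)=-1; sign (−1)^0·-1^2·-1^6 = +1.
(a,b)_11: α=1, u≡3; β=0, v≡8 (mod 11); (3|11)=+1, (8|11)=-1; sign (−1)^0·+1^0·-1^1 = -1.
(a,b)_53: α=2, u≡9; β=0, v≡42 (mod 53); (9|53)=+1, (42|53)=+1; sign (−1)^0·+1^0·+1^2 = +1.
(570570, -741 / ℚ) ramifies at {2, 3, 11, 19}: a division algebra.

[2, 3, 11, 19]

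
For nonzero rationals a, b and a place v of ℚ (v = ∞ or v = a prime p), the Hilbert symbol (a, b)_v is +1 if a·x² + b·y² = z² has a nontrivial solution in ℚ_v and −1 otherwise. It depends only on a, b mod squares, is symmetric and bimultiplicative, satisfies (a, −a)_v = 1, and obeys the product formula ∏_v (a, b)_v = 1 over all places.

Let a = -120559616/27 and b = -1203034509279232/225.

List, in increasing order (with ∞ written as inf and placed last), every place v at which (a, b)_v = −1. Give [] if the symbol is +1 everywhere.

(a, b) ≡ (-258, -37) mod (ℚ^×)²; places V = {2, 3, 5, 7, 37, 43, ∞}.
(a,b)_43: α=1, u≡7; β=2, v≡1 (mod 43); (7|43)=-1, (1|43)=+1; sign (−1)^0·-1^2·+1^1 = +1.
(a,b)_2: α=11, β=18; u≡7, v≡3 (mod 8); ε(u)ε(v)=1·1, αω(v)=11·1, βω(u)=18·0; sum ≡ 0  ⇒  +1.
(a,b)_7: α=0, u≡2; β=2, v≡6 (mod 7); (2|7)=+1, (6|7)=-1; sign (−1)^0·+1^2·-1^0 = +1.
(a,b)_∞: sgn(-258)=−, sgn(-37)=−, so -1.
(a,b)_5: α=0, u≡2; β=-2, v≡2 (mod 5); (2|5)=-1, (2|5)=-1; sign (−1)^0·-1^-2·-1^0 = +1.
(a,b)_37: α=2, u≡30; β=3, v≡33 (mod 37); (30|37)=+1, (33|37)=+1; sign (−1)^0·+1^3·+1^2 = +1.
(a,b)_3: α=-3, u≡1; β=-2, v≡2 (mod 3); (1|3)=+1, (2|3)=-1; sign (−1)^0·+1^-2·-1^-3 = -1.
|Ram(-258, -37)| = 2, even; anisotropic at {3, ∞}.

[3, inf]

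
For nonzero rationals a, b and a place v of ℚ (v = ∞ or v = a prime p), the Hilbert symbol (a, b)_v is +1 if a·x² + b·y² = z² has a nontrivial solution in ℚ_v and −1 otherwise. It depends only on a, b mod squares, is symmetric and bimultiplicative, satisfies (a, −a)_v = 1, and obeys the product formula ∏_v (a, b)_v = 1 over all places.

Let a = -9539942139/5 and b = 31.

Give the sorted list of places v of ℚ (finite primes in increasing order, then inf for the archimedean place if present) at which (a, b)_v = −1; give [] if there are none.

[7, 13, 17, 31]

Mod squares: a ≡ -5515055, b ≡ 31. Check v ∈ {∞, 2, 3, 5, 7, 13, 17, 23, 31}.
v=2: v_2(a)=0, v_2(b)=0; units ≡ 1, 7 (mod 8); ε·ε+αω+βω = 0·1+0·0+0·0 ≡ 0  ⇒  (a,b)_2 = +1.
v=3: a=3^2·(≡1), b=3^0·(≡1) mod 3; (1|3)=+1, (1|3)=+1; (−1)^{2·0·1}·(+1)^0·(+1)^2 = +1.
v=23: a=23^1·(≡18), b=23^0·(≡8) mod 23; (18|23)=+1, (8|23)=+1; (−1)^{1·0·11}·(+1)^0·(+1)^1 = +1.
v=5: a=5^-1·(≡1), b=5^0·(≡1) mod 5; (1|5)=+1, (1|5)=+1; (−1)^{-1·0·2}·(+1)^0·(+1)^-1 = +1.
v=17: a=17^1·(≡2), b=17^0·(≡14) mod 17; (2|17)=+1, (14|17)=-1; (−1)^{1·0·8}·(+1)^0·(-1)^1 = -1.
v=∞: -5515055 < 0 and 31 > 0  ⇒  (a,b)_∞ = +1.
v=7: a=7^1·(≡6), b=7^0·(≡3) mod 7; (6|7)=-1, (3|7)=-1; (−1)^{1·0·3}·(-1)^0·(-1)^1 = -1.
v=31: a=31^3·(≡25), b=31^1·(≡1) mod 31; (25|31)=+1, (1|31)=+1; (−1)^{3·1·15}·(+1)^1·(+1)^3 = -1.
v=13: a=13^1·(≡11), b=13^0·(≡5) mod 13; (11|13)=-1, (5|13)=-1; (−1)^{1·0·6}·(-1)^0·(-1)^1 = -1.
(-5515055, 31 / ℚ) ramifies at {7, 13, 17, 31}: a division algebra.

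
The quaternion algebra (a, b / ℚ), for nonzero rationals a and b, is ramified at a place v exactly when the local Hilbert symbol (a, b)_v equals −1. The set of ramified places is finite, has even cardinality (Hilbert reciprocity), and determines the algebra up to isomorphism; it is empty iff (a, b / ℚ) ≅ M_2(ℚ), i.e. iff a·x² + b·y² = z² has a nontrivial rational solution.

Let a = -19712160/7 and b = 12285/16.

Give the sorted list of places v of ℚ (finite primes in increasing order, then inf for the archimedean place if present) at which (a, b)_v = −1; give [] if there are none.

[2, 3, 5, 13]

Mod squares: a ≡ -70, b ≡ 1365. Check v ∈ {∞, 2, 3, 5, 7, 13}.
v=5: a=5^1·(≡4), b=5^1·(≡2) mod 5; (4|5)=+1, (2|5)=-1; (−1)^{1·1·2}·(+1)^1·(-1)^1 = -1.
v=2: v_2(a)=5, v_2(b)=-4; units ≡ 5, 5 (mod 8); ε·ε+αω+βω = 0·0+5·1+-4·1 ≡ 1  ⇒  (a,b)_2 = -1.
v=7: a=7^-1·(≡1), b=7^1·(≡6) mod 7; (1|7)=+1, (6|7)=-1; (−1)^{-1·1·3}·(+1)^1·(-1)^-1 = +1.
v=∞: -70 < 0 and 1365 > 0  ⇒  (a,b)_∞ = +1.
v=3: a=3^6·(≡2), b=3^3·(≡2) mod 3; (2|3)=-1, (2|3)=-1; (−1)^{6·3·1}·(-1)^3·(-1)^6 = -1.
v=13: a=13^2·(≡5), b=13^1·(≡3) mod 13; (5|13)=-1, (3|13)=+1; (−1)^{2·1·6}·(-1)^1·(+1)^2 = -1.
Ram(-70, 1365) = {2, 3, 5, 13}; no ℚ_2-point on the conic.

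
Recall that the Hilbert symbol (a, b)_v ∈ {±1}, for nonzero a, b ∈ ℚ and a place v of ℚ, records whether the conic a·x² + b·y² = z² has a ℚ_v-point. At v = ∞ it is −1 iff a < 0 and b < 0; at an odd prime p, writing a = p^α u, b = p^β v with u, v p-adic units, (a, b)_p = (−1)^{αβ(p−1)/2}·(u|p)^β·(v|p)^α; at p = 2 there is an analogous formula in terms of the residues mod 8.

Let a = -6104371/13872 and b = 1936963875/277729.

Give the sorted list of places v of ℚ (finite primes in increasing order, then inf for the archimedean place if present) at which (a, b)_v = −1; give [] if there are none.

(a, b) ≡ (-273, 1155) mod (ℚ^×)²; places V = {2, 3, 5, 7, 11, 13, 17, 31, 37, ∞}.
(a,b)_2: α=-4, β=0; u≡7, v≡3 (mod 8); ε(u)ε(v)=1·1, αω(v)=-4·1, βω(u)=0·0; sum ≡ 1  ⇒  -1.
(a,b)_13: α=1, u≡6; β=0, v≡8 (mod 13); (6|13)=-1, (8|13)=-1; sign (−1)^0·-1^0·-1^1 = -1.
(a,b)_7: α=3, u≡5; β=3, v≡2 (mod 7); (5|7)=-1, (2|7)=+1; sign (−1)^1·-1^3·+1^3 = +1.
(a,b)_∞: sgn(-273)=−, sgn(1155)=+, so +1.
(a,b)_37: α=2, u≡31; β=2, v≡31 (mod 37); (31|37)=-1, (31|37)=-1; sign (−1)^0·-1^2·-1^2 = +1.
(a,b)_3: α=-1, u≡2; β=1, v≡1 (mod 3); (2|3)=-1, (1|3)=+1; sign (−1)^1·-1^1·+1^-1 = +1.
(a,b)_11: α=0, u≡2; β=1, v≡10 (mod 11); (2|11)=-1, (10|11)=-1; sign (−1)^0·-1^1·-1^0 = -1.
(a,b)_31: α=0, u≡12; β=-2, v≡2 (mod 31); (12|31)=-1, (2|31)=+1; sign (−1)^0·-1^-2·+1^0 = +1.
(a,b)_17: α=-2, u≡15; β=-2, v≡16 (mod 17); (15|17)=+1, (16|17)=+1; sign (−1)^0·+1^-2·+1^-2 = +1.
(a,b)_5: α=0, u≡2; β=3, v≡4 (mod 5); (2|5)=-1, (4|5)=+1; sign (−1)^0·-1^3·+1^0 = -1.
(-273, 1155 / ℚ) ramifies at {2, 5, 11, 13}: a division algebra.

[2, 5, 11, 13]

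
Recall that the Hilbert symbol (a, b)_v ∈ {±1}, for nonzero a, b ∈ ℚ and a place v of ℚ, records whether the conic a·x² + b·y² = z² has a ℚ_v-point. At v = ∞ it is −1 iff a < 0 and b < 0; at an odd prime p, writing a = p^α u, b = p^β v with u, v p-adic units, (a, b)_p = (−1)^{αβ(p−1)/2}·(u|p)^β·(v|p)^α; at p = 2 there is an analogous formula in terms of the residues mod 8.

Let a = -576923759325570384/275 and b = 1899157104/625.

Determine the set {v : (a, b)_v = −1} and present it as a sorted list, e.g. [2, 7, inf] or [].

Mod squares: a ≡ -391391, b ≡ 8671. Check v ∈ {∞, 2, 3, 5, 7, 11, 13, 17, 19, 23, 29}.
v=∞: -391391 < 0 and 8671 > 0  ⇒  (a,b)_∞ = +1.
v=29: a=29^4·(≡22), b=29^1·(≡9) mod 29; (22|29)=+1, (9|29)=+1; (−1)^{4·1·14}·(+1)^1·(+1)^4 = +1.
v=3: a=3^4·(≡1), b=3^4·(≡1) mod 3; (1|3)=+1, (1|3)=+1; (−1)^{4·4·1}·(+1)^4·(+1)^4 = +1.
v=17: a=17^1·(≡11), b=17^0·(≡1) mod 17; (11|17)=-1, (1|17)=+1; (−1)^{1·0·8}·(-1)^0·(+1)^1 = +1.
v=23: a=23^1·(≡9), b=23^1·(≡6) mod 23; (9|23)=+1, (6|23)=+1; (−1)^{1·1·11}·(+1)^1·(+1)^1 = -1.
v=7: a=7^3·(≡5), b=7^0·(≡6) mod 7; (5|7)=-1, (6|7)=-1; (−1)^{3·0·3}·(-1)^0·(-1)^3 = -1.
v=11: a=11^-1·(≡3), b=11^0·(≡1) mod 11; (3|11)=+1, (1|11)=+1; (−1)^{-1·0·5}·(+1)^0·(+1)^-1 = +1.
v=13: a=13^1·(≡1), b=13^3·(≡10) mod 13; (1|13)=+1, (10|13)=+1; (−1)^{1·3·6}·(+1)^3·(+1)^1 = +1.
v=5: a=5^-2·(≡1), b=5^-4·(≡4) mod 5; (1|5)=+1, (4|5)=+1; (−1)^{-2·-4·2}·(+1)^-4·(+1)^-2 = +1.
v=2: v_2(a)=4, v_2(b)=4; units ≡ 1, 7 (mod 8); ε·ε+αω+βω = 0·1+4·0+4·0 ≡ 0  ⇒  (a,b)_2 = +1.
v=19: a=19^2·(≡5), b=19^0·(≡9) mod 19; (5|19)=+1, (9|19)=+1; (−1)^{2·0·9}·(+1)^0·(+1)^2 = +1.
Ram(-391391, 8671) = {7, 23}; no ℚ_7-point on the conic.

[7, 23]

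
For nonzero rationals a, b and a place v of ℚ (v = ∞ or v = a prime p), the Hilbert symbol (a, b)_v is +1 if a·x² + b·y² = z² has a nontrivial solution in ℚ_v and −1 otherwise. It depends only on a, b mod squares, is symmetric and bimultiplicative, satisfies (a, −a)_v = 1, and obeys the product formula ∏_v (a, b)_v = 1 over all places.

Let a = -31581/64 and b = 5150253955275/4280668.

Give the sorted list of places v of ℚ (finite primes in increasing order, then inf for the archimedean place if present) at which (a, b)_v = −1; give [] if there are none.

Mod squares: a ≡ -29, b ≡ 77. Check v ∈ {∞, 2, 3, 5, 7, 11, 13, 17, 23, 29}.
v=5: a=5^0·(≡1), b=5^2·(≡2) mod 5; (1|5)=+1, (2|5)=-1; (−1)^{0·2·2}·(+1)^2·(-1)^0 = +1.
v=2: v_2(a)=-6, v_2(b)=-2; units ≡ 3, 5 (mod 8); ε·ε+αω+βω = 1·0+-6·1+-2·1 ≡ 0  ⇒  (a,b)_2 = +1.
v=13: a=13^0·(≡4), b=13^2·(≡9) mod 13; (4|13)=+1, (9|13)=+1; (−1)^{0·2·6}·(+1)^2·(+1)^0 = +1.
v=17: a=17^0·(≡3), b=17^-2·(≡4) mod 17; (3|17)=-1, (4|17)=+1; (−1)^{0·-2·8}·(-1)^-2·(+1)^0 = +1.
v=29: a=29^1·(≡7), b=29^2·(≡12) mod 29; (7|29)=+1, (12|29)=-1; (−1)^{1·2·14}·(+1)^2·(-1)^1 = -1.
v=23: a=23^0·(≡5), b=23^-2·(≡6) mod 23; (5|23)=-1, (6|23)=+1; (−1)^{0·-2·11}·(-1)^-2·(+1)^0 = +1.
v=∞: -29 < 0 and 77 > 0  ⇒  (a,b)_∞ = +1.
v=7: a=7^0·(≡3), b=7^-1·(≡4) mod 7; (3|7)=-1, (4|7)=+1; (−1)^{0·-1·3}·(-1)^-1·(+1)^0 = -1.
v=11: a=11^2·(≡4), b=11^5·(≡8) mod 11; (4|11)=+1, (8|11)=-1; (−1)^{2·5·5}·(+1)^5·(-1)^2 = +1.
v=3: a=3^2·(≡1), b=3^2·(≡2) mod 3; (1|3)=+1, (2|3)=-1; (−1)^{2·2·1}·(+1)^2·(-1)^2 = +1.
(-29, 77 / ℚ) ramifies at {7, 29}: a division algebra.

[7, 29]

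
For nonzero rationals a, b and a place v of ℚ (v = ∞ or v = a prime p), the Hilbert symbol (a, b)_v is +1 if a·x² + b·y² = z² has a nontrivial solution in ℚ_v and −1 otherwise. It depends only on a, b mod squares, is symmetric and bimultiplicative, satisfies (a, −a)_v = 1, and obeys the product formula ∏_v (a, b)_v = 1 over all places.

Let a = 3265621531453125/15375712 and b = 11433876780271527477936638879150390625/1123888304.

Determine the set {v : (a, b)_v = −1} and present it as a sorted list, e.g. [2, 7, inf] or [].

[3, 29]

Mod squares: a ≡ 37321086, b ≡ 200651. Check v ∈ {∞, 2, 3, 5, 7, 11, 13, 17, 19, 23, 29, 31, 37}.
v=31: a=31^1·(≡11), b=31^2·(≡8) mod 31; (11|31)=-1, (8|31)=+1; (−1)^{1·2·15}·(-1)^2·(+1)^1 = +1.
v=∞: 37321086 > 0 and 200651 > 0  ⇒  (a,b)_∞ = +1.
v=11: a=11^-3·(≡10), b=11^-1·(≡5) mod 11; (10|11)=-1, (5|11)=+1; (−1)^{-3·-1·5}·(-1)^-1·(+1)^-3 = +1.
v=19: a=19^-2·(≡18), b=19^-4·(≡6) mod 19; (18|19)=-1, (6|19)=+1; (−1)^{-2·-4·9}·(-1)^-4·(+1)^-2 = +1.
v=23: a=23^0·(≡14), b=23^2·(≡11) mod 23; (14|23)=-1, (11|23)=-1; (−1)^{0·2·11}·(-1)^2·(-1)^0 = +1.
v=7: a=7^0·(≡6), b=7^-2·(≡3) mod 7; (6|7)=-1, (3|7)=-1; (−1)^{0·-2·3}·(-1)^-2·(-1)^0 = +1.
v=37: a=37^1·(≡28), b=37^3·(≡21) mod 37; (28|37)=+1, (21|37)=+1; (−1)^{1·3·18}·(+1)^3·(+1)^1 = +1.
v=29: a=29^1·(≡13), b=29^3·(≡2) mod 29; (13|29)=+1, (2|29)=-1; (−1)^{1·3·14}·(+1)^3·(-1)^1 = -1.
v=17: a=17^1·(≡12), b=17^3·(≡5) mod 17; (12|17)=-1, (5|17)=-1; (−1)^{1·3·8}·(-1)^3·(-1)^1 = +1.
v=5: a=5^6·(≡4), b=5^12·(≡1) mod 5; (4|5)=+1, (1|5)=+1; (−1)^{6·12·2}·(+1)^12·(+1)^6 = +1.
v=2: v_2(a)=-5, v_2(b)=-4; units ≡ 7, 3 (mod 8); ε·ε+αω+βω = 1·1+-5·1+-4·0 ≡ 0  ⇒  (a,b)_2 = +1.
v=3: a=3^7·(≡1), b=3^12·(≡2) mod 3; (1|3)=+1, (2|3)=-1; (−1)^{7·12·1}·(+1)^12·(-1)^7 = -1.
v=13: a=13^2·(≡9), b=13^4·(≡1) mod 13; (9|13)=+1, (1|13)=+1; (−1)^{2·4·6}·(+1)^4·(+1)^2 = +1.
|Ram(37321086, 200651)| = 2, even; anisotropic at {3, 29}.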